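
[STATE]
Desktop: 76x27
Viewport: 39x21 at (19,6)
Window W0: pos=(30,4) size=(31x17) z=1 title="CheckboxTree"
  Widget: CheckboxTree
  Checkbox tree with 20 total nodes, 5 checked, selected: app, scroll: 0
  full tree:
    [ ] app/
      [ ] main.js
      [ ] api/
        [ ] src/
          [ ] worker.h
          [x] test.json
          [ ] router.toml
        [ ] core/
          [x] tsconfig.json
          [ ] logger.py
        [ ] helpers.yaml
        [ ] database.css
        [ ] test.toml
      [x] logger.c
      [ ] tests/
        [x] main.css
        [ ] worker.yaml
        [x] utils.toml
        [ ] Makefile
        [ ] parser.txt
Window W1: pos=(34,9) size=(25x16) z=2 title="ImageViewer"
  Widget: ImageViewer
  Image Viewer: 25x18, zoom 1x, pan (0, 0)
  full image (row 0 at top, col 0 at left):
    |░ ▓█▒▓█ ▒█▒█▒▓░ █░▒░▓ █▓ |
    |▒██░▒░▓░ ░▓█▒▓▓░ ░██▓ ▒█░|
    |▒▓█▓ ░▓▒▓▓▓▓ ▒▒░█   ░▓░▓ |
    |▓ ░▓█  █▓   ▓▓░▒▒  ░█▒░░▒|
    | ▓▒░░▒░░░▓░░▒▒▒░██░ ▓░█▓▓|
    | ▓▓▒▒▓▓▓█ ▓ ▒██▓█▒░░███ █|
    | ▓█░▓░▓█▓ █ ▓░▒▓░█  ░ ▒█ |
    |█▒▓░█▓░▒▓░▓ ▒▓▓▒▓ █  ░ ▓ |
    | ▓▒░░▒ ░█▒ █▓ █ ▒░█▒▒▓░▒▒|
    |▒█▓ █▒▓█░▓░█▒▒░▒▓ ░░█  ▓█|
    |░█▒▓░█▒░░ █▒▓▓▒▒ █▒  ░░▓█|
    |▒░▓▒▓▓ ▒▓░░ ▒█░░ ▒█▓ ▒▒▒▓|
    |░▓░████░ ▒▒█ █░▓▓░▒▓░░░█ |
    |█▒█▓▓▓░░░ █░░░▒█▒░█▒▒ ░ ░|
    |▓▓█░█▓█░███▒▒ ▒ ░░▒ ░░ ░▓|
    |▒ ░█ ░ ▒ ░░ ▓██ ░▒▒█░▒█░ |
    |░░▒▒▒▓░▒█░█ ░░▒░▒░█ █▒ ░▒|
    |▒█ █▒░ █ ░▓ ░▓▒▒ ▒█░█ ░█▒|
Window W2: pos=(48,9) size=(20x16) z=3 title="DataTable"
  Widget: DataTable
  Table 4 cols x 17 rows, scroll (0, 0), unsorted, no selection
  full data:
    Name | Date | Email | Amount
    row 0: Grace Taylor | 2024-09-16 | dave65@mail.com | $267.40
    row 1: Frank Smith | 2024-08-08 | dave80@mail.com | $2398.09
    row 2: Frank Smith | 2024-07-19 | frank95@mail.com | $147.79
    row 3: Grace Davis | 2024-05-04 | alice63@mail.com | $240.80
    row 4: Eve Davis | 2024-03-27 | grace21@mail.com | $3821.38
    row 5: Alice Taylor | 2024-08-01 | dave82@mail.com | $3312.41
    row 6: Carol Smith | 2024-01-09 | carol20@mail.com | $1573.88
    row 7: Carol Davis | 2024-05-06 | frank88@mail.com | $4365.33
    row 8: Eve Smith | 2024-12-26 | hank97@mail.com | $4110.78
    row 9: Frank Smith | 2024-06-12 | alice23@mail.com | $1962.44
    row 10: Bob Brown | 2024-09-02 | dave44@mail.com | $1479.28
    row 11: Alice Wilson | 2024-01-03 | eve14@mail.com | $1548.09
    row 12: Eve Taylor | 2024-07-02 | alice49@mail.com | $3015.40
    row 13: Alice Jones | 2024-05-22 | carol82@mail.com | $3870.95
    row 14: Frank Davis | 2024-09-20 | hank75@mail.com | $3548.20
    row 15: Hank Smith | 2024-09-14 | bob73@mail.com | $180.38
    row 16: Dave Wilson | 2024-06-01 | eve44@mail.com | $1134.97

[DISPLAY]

           ┠───────────────────────────
           ┃>[-] app/                  
           ┃   [ ] main.js             
           ┃   ┏━━━━━━━━━━━━━┏━━━━━━━━━
           ┃   ┃ ImageViewer ┃ DataTabl
           ┃   ┠─────────────┠─────────
           ┃   ┃░ ▓█▒▓█ ▒█▒█▒┃Name     
           ┃   ┃▒██░▒░▓░ ░▓█▒┃─────────
           ┃   ┃▒▓█▓ ░▓▒▓▓▓▓ ┃Grace Tay
           ┃   ┃▓ ░▓█  █▓   ▓┃Frank Smi
           ┃   ┃ ▓▒░░▒░░░▓░░▒┃Frank Smi
           ┃   ┃ ▓▓▒▒▓▓▓█ ▓ ▒┃Grace Dav
           ┃   ┃ ▓█░▓░▓█▓ █ ▓┃Eve Davis
           ┃   ┃█▒▓░█▓░▒▓░▓ ▒┃Alice Tay
           ┗━━━┃ ▓▒░░▒ ░█▒ █▓┃Carol Smi
               ┃▒█▓ █▒▓█░▓░█▒┃Carol Dav
               ┃░█▒▓░█▒░░ █▒▓┃Eve Smith
               ┃▒░▓▒▓▓ ▒▓░░ ▒┃Frank Smi
               ┗━━━━━━━━━━━━━┗━━━━━━━━━
                                       
                                       


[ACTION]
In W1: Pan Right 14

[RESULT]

           ┠───────────────────────────
           ┃>[-] app/                  
           ┃   [ ] main.js             
           ┃   ┏━━━━━━━━━━━━━┏━━━━━━━━━
           ┃   ┃ ImageViewer ┃ DataTabl
           ┃   ┠─────────────┠─────────
           ┃   ┃░ █░▒░▓ █▓   ┃Name     
           ┃   ┃▓░ ░██▓ ▒█░  ┃─────────
           ┃   ┃▒░█   ░▓░▓   ┃Grace Tay
           ┃   ┃░▒▒  ░█▒░░▒  ┃Frank Smi
           ┃   ┃▒░██░ ▓░█▓▓  ┃Frank Smi
           ┃   ┃█▓█▒░░███ █  ┃Grace Dav
           ┃   ┃▒▓░█  ░ ▒█   ┃Eve Davis
           ┃   ┃▓▒▓ █  ░ ▓   ┃Alice Tay
           ┗━━━┃█ ▒░█▒▒▓░▒▒  ┃Carol Smi
               ┃░▒▓ ░░█  ▓█  ┃Carol Dav
               ┃▒▒ █▒  ░░▓█  ┃Eve Smith
               ┃░░ ▒█▓ ▒▒▒▓  ┃Frank Smi
               ┗━━━━━━━━━━━━━┗━━━━━━━━━
                                       
                                       


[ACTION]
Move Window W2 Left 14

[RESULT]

           ┠───────────────────────────
           ┃>[-] app/                  
           ┃   [ ] main.js             
           ┃   ┏━━━━━━━━━━━━━━━━━━┓━━━━
           ┃   ┃ DataTable        ┃    
           ┃   ┠──────────────────┨────
           ┃   ┃Name        │Date ┃    
           ┃   ┃────────────┼─────┃    
           ┃   ┃Grace Taylor│2024-┃    
           ┃   ┃Frank Smith │2024-┃    
           ┃   ┃Frank Smith │2024-┃    
           ┃   ┃Grace Davis │2024-┃    
           ┃   ┃Eve Davis   │2024-┃    
           ┃   ┃Alice Taylor│2024-┃    
           ┗━━━┃Carol Smith │2024-┃    
               ┃Carol Davis │2024-┃    
               ┃Eve Smith   │2024-┃    
               ┃Frank Smith │2024-┃    
               ┗━━━━━━━━━━━━━━━━━━┛━━━━
                                       
                                       


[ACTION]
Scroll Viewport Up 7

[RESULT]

                                       
                                       
                                       
                                       
           ┏━━━━━━━━━━━━━━━━━━━━━━━━━━━
           ┃ CheckboxTree              
           ┠───────────────────────────
           ┃>[-] app/                  
           ┃   [ ] main.js             
           ┃   ┏━━━━━━━━━━━━━━━━━━┓━━━━
           ┃   ┃ DataTable        ┃    
           ┃   ┠──────────────────┨────
           ┃   ┃Name        │Date ┃    
           ┃   ┃────────────┼─────┃    
           ┃   ┃Grace Taylor│2024-┃    
           ┃   ┃Frank Smith │2024-┃    
           ┃   ┃Frank Smith │2024-┃    
           ┃   ┃Grace Davis │2024-┃    
           ┃   ┃Eve Davis   │2024-┃    
           ┃   ┃Alice Taylor│2024-┃    
           ┗━━━┃Carol Smith │2024-┃    


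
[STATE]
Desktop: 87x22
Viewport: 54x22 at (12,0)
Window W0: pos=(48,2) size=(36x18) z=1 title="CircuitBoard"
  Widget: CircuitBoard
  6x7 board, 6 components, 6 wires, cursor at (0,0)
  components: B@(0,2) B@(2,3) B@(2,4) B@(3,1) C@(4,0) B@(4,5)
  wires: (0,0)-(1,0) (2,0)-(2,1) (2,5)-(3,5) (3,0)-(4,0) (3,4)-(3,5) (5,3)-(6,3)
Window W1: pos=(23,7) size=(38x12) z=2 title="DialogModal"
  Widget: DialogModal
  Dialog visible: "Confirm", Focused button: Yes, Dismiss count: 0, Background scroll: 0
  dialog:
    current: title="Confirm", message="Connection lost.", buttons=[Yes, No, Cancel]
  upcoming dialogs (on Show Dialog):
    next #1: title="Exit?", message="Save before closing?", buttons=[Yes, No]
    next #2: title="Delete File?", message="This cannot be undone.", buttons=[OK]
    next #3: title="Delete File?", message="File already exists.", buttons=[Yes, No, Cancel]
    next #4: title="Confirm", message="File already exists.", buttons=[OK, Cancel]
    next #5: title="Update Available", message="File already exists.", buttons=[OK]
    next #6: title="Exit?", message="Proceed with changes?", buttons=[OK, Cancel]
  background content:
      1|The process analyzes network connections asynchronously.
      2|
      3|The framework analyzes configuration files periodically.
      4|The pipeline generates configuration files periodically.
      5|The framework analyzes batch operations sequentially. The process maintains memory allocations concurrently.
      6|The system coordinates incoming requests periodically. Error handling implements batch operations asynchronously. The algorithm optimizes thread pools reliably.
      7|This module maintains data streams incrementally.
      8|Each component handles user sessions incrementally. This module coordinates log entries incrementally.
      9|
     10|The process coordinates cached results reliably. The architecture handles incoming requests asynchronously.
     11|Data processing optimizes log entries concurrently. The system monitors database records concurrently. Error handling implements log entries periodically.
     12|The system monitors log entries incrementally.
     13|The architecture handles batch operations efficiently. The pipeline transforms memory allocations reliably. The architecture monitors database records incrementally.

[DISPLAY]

                                                      
                                                      
                                    ┏━━━━━━━━━━━━━━━━━
                                    ┃ CircuitBoard    
                                    ┠─────────────────
                                    ┃   0 1 2 3 4 5   
                                    ┃0  [.]      B    
           ┏━━━━━━━━━━━━━━━━━━━━━━━━━━━━━━━━━━━━┓     
           ┃ DialogModal                        ┃     
           ┠────────────────────────────────────┨     
           ┃The process analyzes network connect┃    B
           ┃      ┌─────────────────────┐       ┃     
           ┃The fr│       Confirm       │uration┃     
           ┃The pi│   Connection lost.  │uration┃     
           ┃The fr│ [Yes]  No   Cancel  │operati┃     
           ┃The sy└─────────────────────┘ng requ┃     
           ┃This module maintains data streams i┃    ·
           ┃Each component handles user sessions┃    │
           ┗━━━━━━━━━━━━━━━━━━━━━━━━━━━━━━━━━━━━┛    ·
                                    ┗━━━━━━━━━━━━━━━━━
                                                      
                                                      


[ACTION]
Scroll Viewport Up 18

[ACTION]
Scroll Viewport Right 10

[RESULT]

                                                      
                                                      
                          ┏━━━━━━━━━━━━━━━━━━━━━━━━━━━
                          ┃ CircuitBoard              
                          ┠───────────────────────────
                          ┃   0 1 2 3 4 5             
                          ┃0  [.]      B              
 ┏━━━━━━━━━━━━━━━━━━━━━━━━━━━━━━━━━━━━┓               
 ┃ DialogModal                        ┃               
 ┠────────────────────────────────────┨               
 ┃The process analyzes network connect┃    B   B   ·  
 ┃      ┌─────────────────────┐       ┃            │  
 ┃The fr│       Confirm       │uration┃        · ─ ·  
 ┃The pi│   Connection lost.  │uration┃               
 ┃The fr│ [Yes]  No   Cancel  │operati┃            B  
 ┃The sy└─────────────────────┘ng requ┃               
 ┃This module maintains data streams i┃    ·          
 ┃Each component handles user sessions┃    │          
 ┗━━━━━━━━━━━━━━━━━━━━━━━━━━━━━━━━━━━━┛    ·          
                          ┗━━━━━━━━━━━━━━━━━━━━━━━━━━━
                                                      
                                                      


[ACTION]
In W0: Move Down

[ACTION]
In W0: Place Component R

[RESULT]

                                                      
                                                      
                          ┏━━━━━━━━━━━━━━━━━━━━━━━━━━━
                          ┃ CircuitBoard              
                          ┠───────────────────────────
                          ┃   0 1 2 3 4 5             
                          ┃0   ·       B              
 ┏━━━━━━━━━━━━━━━━━━━━━━━━━━━━━━━━━━━━┓               
 ┃ DialogModal                        ┃               
 ┠────────────────────────────────────┨               
 ┃The process analyzes network connect┃    B   B   ·  
 ┃      ┌─────────────────────┐       ┃            │  
 ┃The fr│       Confirm       │uration┃        · ─ ·  
 ┃The pi│   Connection lost.  │uration┃               
 ┃The fr│ [Yes]  No   Cancel  │operati┃            B  
 ┃The sy└─────────────────────┘ng requ┃               
 ┃This module maintains data streams i┃    ·          
 ┃Each component handles user sessions┃    │          
 ┗━━━━━━━━━━━━━━━━━━━━━━━━━━━━━━━━━━━━┛    ·          
                          ┗━━━━━━━━━━━━━━━━━━━━━━━━━━━
                                                      
                                                      


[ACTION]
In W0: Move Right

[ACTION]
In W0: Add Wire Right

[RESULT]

                                                      
                                                      
                          ┏━━━━━━━━━━━━━━━━━━━━━━━━━━━
                          ┃ CircuitBoard              
                          ┠───────────────────────────
                          ┃   0 1 2 3 4 5             
                          ┃0   ·       B              
 ┏━━━━━━━━━━━━━━━━━━━━━━━━━━━━━━━━━━━━┓               
 ┃ DialogModal                        ┃·              
 ┠────────────────────────────────────┨               
 ┃The process analyzes network connect┃    B   B   ·  
 ┃      ┌─────────────────────┐       ┃            │  
 ┃The fr│       Confirm       │uration┃        · ─ ·  
 ┃The pi│   Connection lost.  │uration┃               
 ┃The fr│ [Yes]  No   Cancel  │operati┃            B  
 ┃The sy└─────────────────────┘ng requ┃               
 ┃This module maintains data streams i┃    ·          
 ┃Each component handles user sessions┃    │          
 ┗━━━━━━━━━━━━━━━━━━━━━━━━━━━━━━━━━━━━┛    ·          
                          ┗━━━━━━━━━━━━━━━━━━━━━━━━━━━
                                                      
                                                      


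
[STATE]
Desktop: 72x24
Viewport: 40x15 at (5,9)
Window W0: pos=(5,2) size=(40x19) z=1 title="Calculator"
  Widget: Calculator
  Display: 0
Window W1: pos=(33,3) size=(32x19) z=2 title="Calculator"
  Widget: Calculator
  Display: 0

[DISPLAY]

┃│ 4 │ 5 │ 6 │ × │          ┃├───┼───┼──
┃├───┼───┼───┼───┤          ┃│ 4 │ 5 │ 6
┃│ 1 │ 2 │ 3 │ - │          ┃├───┼───┼──
┃├───┼───┼───┼───┤          ┃│ 1 │ 2 │ 3
┃│ 0 │ . │ = │ + │          ┃├───┼───┼──
┃├───┼───┼───┼───┤          ┃│ 0 │ . │ =
┃│ C │ MC│ MR│ M+│          ┃├───┼───┼──
┃└───┴───┴───┴───┘          ┃│ C │ MC│ M
┃                           ┃└───┴───┴──
┃                           ┃           
┃                           ┃           
┗━━━━━━━━━━━━━━━━━━━━━━━━━━━┃           
                            ┗━━━━━━━━━━━
                                        
                                        


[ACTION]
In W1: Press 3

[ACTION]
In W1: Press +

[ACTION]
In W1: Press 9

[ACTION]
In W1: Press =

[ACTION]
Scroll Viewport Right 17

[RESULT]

│          ┃├───┼───┼───┼───┤           
┤          ┃│ 4 │ 5 │ 6 │ × │           
│          ┃├───┼───┼───┼───┤           
┤          ┃│ 1 │ 2 │ 3 │ - │           
│          ┃├───┼───┼───┼───┤           
┤          ┃│ 0 │ . │ = │ + │           
│          ┃├───┼───┼───┼───┤           
┘          ┃│ C │ MC│ MR│ M+│           
           ┃└───┴───┴───┴───┘           
           ┃                            
           ┃                            
━━━━━━━━━━━┃                            
           ┗━━━━━━━━━━━━━━━━━━━━━━━━━━━━
                                        
                                        


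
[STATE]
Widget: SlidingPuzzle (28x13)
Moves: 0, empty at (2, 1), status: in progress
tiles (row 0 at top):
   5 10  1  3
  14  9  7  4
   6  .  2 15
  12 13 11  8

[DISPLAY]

┌────┬────┬────┬────┐       
│  5 │ 10 │  1 │  3 │       
├────┼────┼────┼────┤       
│ 14 │  9 │  7 │  4 │       
├────┼────┼────┼────┤       
│  6 │    │  2 │ 15 │       
├────┼────┼────┼────┤       
│ 12 │ 13 │ 11 │  8 │       
└────┴────┴────┴────┘       
Moves: 0                    
                            
                            
                            


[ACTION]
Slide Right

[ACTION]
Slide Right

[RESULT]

┌────┬────┬────┬────┐       
│  5 │ 10 │  1 │  3 │       
├────┼────┼────┼────┤       
│ 14 │  9 │  7 │  4 │       
├────┼────┼────┼────┤       
│    │  6 │  2 │ 15 │       
├────┼────┼────┼────┤       
│ 12 │ 13 │ 11 │  8 │       
└────┴────┴────┴────┘       
Moves: 1                    
                            
                            
                            


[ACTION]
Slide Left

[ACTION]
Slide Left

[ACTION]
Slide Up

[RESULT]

┌────┬────┬────┬────┐       
│  5 │ 10 │  1 │  3 │       
├────┼────┼────┼────┤       
│ 14 │  9 │  7 │  4 │       
├────┼────┼────┼────┤       
│  6 │  2 │ 11 │ 15 │       
├────┼────┼────┼────┤       
│ 12 │ 13 │    │  8 │       
└────┴────┴────┴────┘       
Moves: 4                    
                            
                            
                            


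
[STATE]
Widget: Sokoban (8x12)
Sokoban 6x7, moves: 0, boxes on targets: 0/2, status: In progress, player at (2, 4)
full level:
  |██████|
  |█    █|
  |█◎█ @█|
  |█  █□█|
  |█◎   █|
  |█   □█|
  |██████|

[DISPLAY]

██████  
█    █  
█◎█ @█  
█  █□█  
█◎   █  
█   □█  
██████  
Moves: 0
        
        
        
        


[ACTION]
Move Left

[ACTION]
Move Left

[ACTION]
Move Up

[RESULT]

██████  
█  @ █  
█◎█  █  
█  █□█  
█◎   █  
█   □█  
██████  
Moves: 2
        
        
        
        


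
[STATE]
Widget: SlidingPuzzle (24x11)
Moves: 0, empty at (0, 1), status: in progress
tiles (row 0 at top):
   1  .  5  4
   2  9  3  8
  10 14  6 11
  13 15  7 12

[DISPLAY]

┌────┬────┬────┬────┐   
│  1 │    │  5 │  4 │   
├────┼────┼────┼────┤   
│  2 │  9 │  3 │  8 │   
├────┼────┼────┼────┤   
│ 10 │ 14 │  6 │ 11 │   
├────┼────┼────┼────┤   
│ 13 │ 15 │  7 │ 12 │   
└────┴────┴────┴────┘   
Moves: 0                
                        


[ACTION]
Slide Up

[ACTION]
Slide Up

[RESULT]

┌────┬────┬────┬────┐   
│  1 │  9 │  5 │  4 │   
├────┼────┼────┼────┤   
│  2 │ 14 │  3 │  8 │   
├────┼────┼────┼────┤   
│ 10 │    │  6 │ 11 │   
├────┼────┼────┼────┤   
│ 13 │ 15 │  7 │ 12 │   
└────┴────┴────┴────┘   
Moves: 2                
                        


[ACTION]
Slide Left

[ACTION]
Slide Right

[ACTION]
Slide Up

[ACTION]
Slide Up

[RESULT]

┌────┬────┬────┬────┐   
│  1 │  9 │  5 │  4 │   
├────┼────┼────┼────┤   
│  2 │ 14 │  3 │  8 │   
├────┼────┼────┼────┤   
│ 10 │ 15 │  6 │ 11 │   
├────┼────┼────┼────┤   
│ 13 │    │  7 │ 12 │   
└────┴────┴────┴────┘   
Moves: 5                
                        


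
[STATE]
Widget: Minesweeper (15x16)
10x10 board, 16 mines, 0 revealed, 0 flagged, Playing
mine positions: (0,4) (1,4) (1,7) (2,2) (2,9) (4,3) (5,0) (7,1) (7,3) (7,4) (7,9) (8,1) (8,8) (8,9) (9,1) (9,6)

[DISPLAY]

■■■■■■■■■■     
■■■■■■■■■■     
■■■■■■■■■■     
■■■■■■■■■■     
■■■■■■■■■■     
■■■■■■■■■■     
■■■■■■■■■■     
■■■■■■■■■■     
■■■■■■■■■■     
■■■■■■■■■■     
               
               
               
               
               
               


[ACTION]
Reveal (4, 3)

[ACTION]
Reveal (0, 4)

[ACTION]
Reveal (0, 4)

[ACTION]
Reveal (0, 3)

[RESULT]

■■■■✹■■■■■     
■■■■✹■■✹■■     
■■✹■■■■■■✹     
■■■■■■■■■■     
■■■✹■■■■■■     
✹■■■■■■■■■     
■■■■■■■■■■     
■✹■✹✹■■■■✹     
■✹■■■■■■✹✹     
■✹■■■■✹■■■     
               
               
               
               
               
               


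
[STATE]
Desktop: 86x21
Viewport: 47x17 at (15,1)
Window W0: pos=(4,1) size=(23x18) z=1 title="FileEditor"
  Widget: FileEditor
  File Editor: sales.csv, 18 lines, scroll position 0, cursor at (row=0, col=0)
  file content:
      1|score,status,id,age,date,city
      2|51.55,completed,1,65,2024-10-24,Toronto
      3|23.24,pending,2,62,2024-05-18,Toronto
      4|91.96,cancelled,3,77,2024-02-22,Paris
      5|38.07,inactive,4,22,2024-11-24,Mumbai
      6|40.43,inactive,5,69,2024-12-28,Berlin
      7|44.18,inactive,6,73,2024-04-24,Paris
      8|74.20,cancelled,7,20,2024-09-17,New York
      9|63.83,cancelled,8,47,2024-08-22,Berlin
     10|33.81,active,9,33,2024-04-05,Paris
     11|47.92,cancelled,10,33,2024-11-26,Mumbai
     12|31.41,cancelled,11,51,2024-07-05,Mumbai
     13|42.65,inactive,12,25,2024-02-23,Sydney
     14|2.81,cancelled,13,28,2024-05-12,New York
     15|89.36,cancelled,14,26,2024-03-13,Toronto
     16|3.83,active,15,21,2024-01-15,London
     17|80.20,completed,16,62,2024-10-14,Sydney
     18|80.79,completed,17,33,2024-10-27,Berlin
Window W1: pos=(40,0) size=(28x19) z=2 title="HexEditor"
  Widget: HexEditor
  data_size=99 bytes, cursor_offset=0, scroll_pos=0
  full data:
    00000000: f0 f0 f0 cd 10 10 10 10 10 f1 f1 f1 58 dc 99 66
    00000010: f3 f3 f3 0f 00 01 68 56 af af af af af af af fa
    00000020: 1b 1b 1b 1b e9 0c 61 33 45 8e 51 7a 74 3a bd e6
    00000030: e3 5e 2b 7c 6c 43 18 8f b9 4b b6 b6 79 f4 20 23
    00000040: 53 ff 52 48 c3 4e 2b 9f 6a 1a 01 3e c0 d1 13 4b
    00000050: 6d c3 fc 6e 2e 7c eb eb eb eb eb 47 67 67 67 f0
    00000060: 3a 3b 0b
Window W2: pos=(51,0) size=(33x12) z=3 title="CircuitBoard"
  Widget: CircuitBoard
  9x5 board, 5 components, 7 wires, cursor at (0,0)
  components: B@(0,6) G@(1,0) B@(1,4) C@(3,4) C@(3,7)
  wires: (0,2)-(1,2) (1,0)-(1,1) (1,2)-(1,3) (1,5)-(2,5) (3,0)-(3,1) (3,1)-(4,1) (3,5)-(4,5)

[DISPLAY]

━━━━━━━━━━━┓             ┃ HexEditor┃ CircuitBo
r          ┃             ┠──────────┠──────────
───────────┨             ┃00000000  ┃   0 1 2 3
us,id,age,▲┃             ┃00000010  ┃0  [.]    
leted,1,65█┃             ┃00000020  ┃          
ing,2,62,2░┃             ┃00000030  ┃1   G ─ · 
elled,3,77░┃             ┃00000040  ┃          
tive,4,22,░┃             ┃00000050  ┃2         
tive,5,69,░┃             ┃00000060  ┃          
tive,6,73,░┃             ┃          ┃3   · ─ · 
elled,7,20░┃             ┃          ┗━━━━━━━━━━
elled,8,47░┃             ┃                     
ve,9,33,20░┃             ┃                     
elled,10,3░┃             ┃                     
elled,11,5░┃             ┃                     
tive,12,25░┃             ┃                     
lled,13,28▼┃             ┃                     


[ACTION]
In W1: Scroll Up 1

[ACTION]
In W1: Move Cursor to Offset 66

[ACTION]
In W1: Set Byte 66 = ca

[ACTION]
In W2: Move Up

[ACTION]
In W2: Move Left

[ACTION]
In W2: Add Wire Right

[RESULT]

━━━━━━━━━━━┓             ┃ HexEditor┃ CircuitBo
r          ┃             ┠──────────┠──────────
───────────┨             ┃00000000  ┃   0 1 2 3
us,id,age,▲┃             ┃00000010  ┃0  [.]─ · 
leted,1,65█┃             ┃00000020  ┃          
ing,2,62,2░┃             ┃00000030  ┃1   G ─ · 
elled,3,77░┃             ┃00000040  ┃          
tive,4,22,░┃             ┃00000050  ┃2         
tive,5,69,░┃             ┃00000060  ┃          
tive,6,73,░┃             ┃          ┃3   · ─ · 
elled,7,20░┃             ┃          ┗━━━━━━━━━━
elled,8,47░┃             ┃                     
ve,9,33,20░┃             ┃                     
elled,10,3░┃             ┃                     
elled,11,5░┃             ┃                     
tive,12,25░┃             ┃                     
lled,13,28▼┃             ┃                     


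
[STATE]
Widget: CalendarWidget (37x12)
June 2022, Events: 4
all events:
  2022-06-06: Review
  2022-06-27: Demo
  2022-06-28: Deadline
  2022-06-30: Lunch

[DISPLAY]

              June 2022              
Mo Tu We Th Fr Sa Su                 
       1  2  3  4  5                 
 6*  7  8  9 10 11 12                
13 14 15 16 17 18 19                 
20 21 22 23 24 25 26                 
27* 28* 29 30*                       
                                     
                                     
                                     
                                     
                                     


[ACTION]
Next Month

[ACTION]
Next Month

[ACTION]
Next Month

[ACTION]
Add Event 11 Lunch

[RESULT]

            September 2022           
Mo Tu We Th Fr Sa Su                 
          1  2  3  4                 
 5  6  7  8  9 10 11*                
12 13 14 15 16 17 18                 
19 20 21 22 23 24 25                 
26 27 28 29 30                       
                                     
                                     
                                     
                                     
                                     


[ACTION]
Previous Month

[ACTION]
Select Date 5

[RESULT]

             August 2022             
Mo Tu We Th Fr Sa Su                 
 1  2  3  4 [ 5]  6  7               
 8  9 10 11 12 13 14                 
15 16 17 18 19 20 21                 
22 23 24 25 26 27 28                 
29 30 31                             
                                     
                                     
                                     
                                     
                                     


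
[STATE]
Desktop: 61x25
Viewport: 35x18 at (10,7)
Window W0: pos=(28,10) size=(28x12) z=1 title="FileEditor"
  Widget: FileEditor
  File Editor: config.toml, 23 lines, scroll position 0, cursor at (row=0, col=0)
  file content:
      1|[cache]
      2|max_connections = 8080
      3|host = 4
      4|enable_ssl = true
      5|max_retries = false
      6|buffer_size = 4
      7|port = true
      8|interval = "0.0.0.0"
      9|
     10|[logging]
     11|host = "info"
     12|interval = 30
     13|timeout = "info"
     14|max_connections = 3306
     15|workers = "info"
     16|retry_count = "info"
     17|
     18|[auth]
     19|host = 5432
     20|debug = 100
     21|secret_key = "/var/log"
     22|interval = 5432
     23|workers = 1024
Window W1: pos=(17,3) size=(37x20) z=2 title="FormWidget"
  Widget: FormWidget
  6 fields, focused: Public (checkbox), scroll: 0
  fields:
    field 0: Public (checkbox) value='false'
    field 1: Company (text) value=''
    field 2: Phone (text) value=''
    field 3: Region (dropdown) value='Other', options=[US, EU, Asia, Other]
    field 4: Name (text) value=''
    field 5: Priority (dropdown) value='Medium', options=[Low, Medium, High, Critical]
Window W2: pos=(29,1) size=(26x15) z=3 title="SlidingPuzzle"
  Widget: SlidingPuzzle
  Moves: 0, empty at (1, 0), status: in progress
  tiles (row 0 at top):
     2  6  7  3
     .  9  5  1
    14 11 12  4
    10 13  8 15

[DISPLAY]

       ┃  Company: ┃│    │  9 │  5 
       ┃  Phone:   ┃├────┼────┼────
       ┃  Region:  ┃│ 14 │ 11 │ 12 
       ┃  Name:    ┃├────┼────┼────
       ┃  Priority:┃│ 10 │ 13 │  8 
       ┃           ┃└────┴────┴────
       ┃           ┃Moves: 0       
       ┃           ┃               
       ┃           ┗━━━━━━━━━━━━━━━
       ┃                           
       ┃                           
       ┃                           
       ┃                           
       ┃                           
       ┃                           
       ┗━━━━━━━━━━━━━━━━━━━━━━━━━━━
                                   
                                   


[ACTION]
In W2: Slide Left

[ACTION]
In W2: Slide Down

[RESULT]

       ┃  Company: ┃│  9 │  6 │  5 
       ┃  Phone:   ┃├────┼────┼────
       ┃  Region:  ┃│ 14 │ 11 │ 12 
       ┃  Name:    ┃├────┼────┼────
       ┃  Priority:┃│ 10 │ 13 │  8 
       ┃           ┃└────┴────┴────
       ┃           ┃Moves: 2       
       ┃           ┃               
       ┃           ┗━━━━━━━━━━━━━━━
       ┃                           
       ┃                           
       ┃                           
       ┃                           
       ┃                           
       ┃                           
       ┗━━━━━━━━━━━━━━━━━━━━━━━━━━━
                                   
                                   


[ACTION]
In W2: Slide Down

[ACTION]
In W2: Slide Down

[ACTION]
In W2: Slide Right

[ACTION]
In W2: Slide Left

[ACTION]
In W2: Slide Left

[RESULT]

       ┃  Company: ┃│  9 │  6 │  5 
       ┃  Phone:   ┃├────┼────┼────
       ┃  Region:  ┃│ 14 │ 11 │ 12 
       ┃  Name:    ┃├────┼────┼────
       ┃  Priority:┃│ 10 │ 13 │  8 
       ┃           ┃└────┴────┴────
       ┃           ┃Moves: 5       
       ┃           ┃               
       ┃           ┗━━━━━━━━━━━━━━━
       ┃                           
       ┃                           
       ┃                           
       ┃                           
       ┃                           
       ┃                           
       ┗━━━━━━━━━━━━━━━━━━━━━━━━━━━
                                   
                                   


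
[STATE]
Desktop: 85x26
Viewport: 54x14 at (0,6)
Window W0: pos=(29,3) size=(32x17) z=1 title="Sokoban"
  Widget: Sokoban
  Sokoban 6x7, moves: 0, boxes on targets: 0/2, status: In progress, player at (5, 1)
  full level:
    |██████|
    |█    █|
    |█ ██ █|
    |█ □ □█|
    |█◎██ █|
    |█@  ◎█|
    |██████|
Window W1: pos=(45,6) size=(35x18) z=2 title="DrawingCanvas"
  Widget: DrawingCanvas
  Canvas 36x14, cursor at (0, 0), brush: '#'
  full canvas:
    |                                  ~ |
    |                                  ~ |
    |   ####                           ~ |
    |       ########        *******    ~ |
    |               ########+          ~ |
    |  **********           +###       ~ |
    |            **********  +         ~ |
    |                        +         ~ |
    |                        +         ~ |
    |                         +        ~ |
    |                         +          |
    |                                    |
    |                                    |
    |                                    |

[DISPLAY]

                             ┃██████         ┏━━━━━━━━
                             ┃█    █         ┃ Drawing
                             ┃█ ██ █         ┠────────
                             ┃█ □ □█         ┃+       
                             ┃█◎██ █         ┃        
                             ┃█@  ◎█         ┃   #### 
                             ┃██████         ┃       #
                             ┃Moves: 0  0/2  ┃        
                             ┃               ┃  ******
                             ┃               ┃        
                             ┃               ┃        
                             ┃               ┃        
                             ┃               ┃        
                             ┗━━━━━━━━━━━━━━━┃        


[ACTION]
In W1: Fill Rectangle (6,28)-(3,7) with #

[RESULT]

                             ┃██████         ┏━━━━━━━━
                             ┃█    █         ┃ Drawing
                             ┃█ ██ █         ┠────────
                             ┃█ □ □█         ┃+       
                             ┃█◎██ █         ┃        
                             ┃█@  ◎█         ┃   #### 
                             ┃██████         ┃       #
                             ┃Moves: 0  0/2  ┃       #
                             ┃               ┃  *****#
                             ┃               ┃       #
                             ┃               ┃        
                             ┃               ┃        
                             ┃               ┃        
                             ┗━━━━━━━━━━━━━━━┃        


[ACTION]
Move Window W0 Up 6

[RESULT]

                             ┃█ □ □█         ┏━━━━━━━━
                             ┃█◎██ █         ┃ Drawing
                             ┃█@  ◎█         ┠────────
                             ┃██████         ┃+       
                             ┃Moves: 0  0/2  ┃        
                             ┃               ┃   #### 
                             ┃               ┃       #
                             ┃               ┃       #
                             ┃               ┃  *****#
                             ┃               ┃       #
                             ┗━━━━━━━━━━━━━━━┃        
                                             ┃        
                                             ┃        
                                             ┃        
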